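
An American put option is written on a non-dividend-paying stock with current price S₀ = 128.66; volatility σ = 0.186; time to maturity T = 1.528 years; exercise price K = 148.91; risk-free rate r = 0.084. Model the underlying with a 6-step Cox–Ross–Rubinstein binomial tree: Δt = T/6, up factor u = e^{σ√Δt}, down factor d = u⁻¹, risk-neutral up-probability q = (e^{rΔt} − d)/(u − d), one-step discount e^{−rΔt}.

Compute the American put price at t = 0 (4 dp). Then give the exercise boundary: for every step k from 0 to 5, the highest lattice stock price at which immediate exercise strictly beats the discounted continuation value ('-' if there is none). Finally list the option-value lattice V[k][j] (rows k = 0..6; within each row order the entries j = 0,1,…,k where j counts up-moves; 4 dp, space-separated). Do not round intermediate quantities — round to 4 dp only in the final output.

params: Δt=0.25467 u=1.09841 d=0.91041 q=0.59156 e^(-rΔt)=0.97884
t_6 payoffs: 75.6519 60.5237 42.2714 20.2500 0.0000 0.0000 0.0000
t_5: node(5,0) S=80.4675 payoff=68.4425 vs cont=65.2909 → 68.4425 [stop]  node(5,1) S=97.0845 payoff=51.8255 vs cont=48.6739 → 51.8255 [stop]  node(5,2) S=117.1329 payoff=31.7771 vs cont=28.6254 → 31.7771 [stop]  node(5,3) S=141.3215 payoff=7.5885 vs cont=8.0958 → 8.0958 [wait]  node(5,4) S=170.5051 payoff=0.0000 vs cont=0.0000 → 0.0000 [wait]  node(5,5) S=205.7153 payoff=0.0000 vs cont=0.0000 → 0.0000 [wait]  ⇒ S*(5)=117.1329
t_4: node(4,0) S=88.3863 payoff=60.5237 vs cont=57.3720 → 60.5237 [stop]  node(4,1) S=106.6386 payoff=42.2714 vs cont=39.1198 → 42.2714 [stop]  node(4,2) S=128.6600 payoff=20.2500 vs cont=17.3921 → 20.2500 [stop]  node(4,3) S=155.2290 payoff=0.0000 vs cont=3.2367 → 3.2367 [wait]  node(4,4) S=187.2846 payoff=0.0000 vs cont=0.0000 → 0.0000 [wait]  ⇒ S*(4)=128.6600
t_3: node(3,0) S=97.0845 payoff=51.8255 vs cont=48.6739 → 51.8255 [stop]  node(3,1) S=117.1329 payoff=31.7771 vs cont=28.6254 → 31.7771 [stop]  node(3,2) S=141.3215 payoff=7.5885 vs cont=9.9700 → 9.9700 [wait]  node(3,3) S=170.5051 payoff=0.0000 vs cont=1.2940 → 1.2940 [wait]  ⇒ S*(3)=117.1329
t_2: node(2,0) S=106.6386 payoff=42.2714 vs cont=39.1198 → 42.2714 [stop]  node(2,1) S=128.6600 payoff=20.2500 vs cont=18.4773 → 20.2500 [stop]  node(2,2) S=155.2290 payoff=0.0000 vs cont=4.7352 → 4.7352 [wait]  ⇒ S*(2)=128.6600
t_1: node(1,0) S=117.1329 payoff=31.7771 vs cont=28.6254 → 31.7771 [stop]  node(1,1) S=141.3215 payoff=7.5885 vs cont=10.8377 → 10.8377 [wait]  ⇒ S*(1)=117.1329
t_0: node(0,0) S=128.6600 payoff=20.2500 vs cont=18.9798 → 20.2500 [stop]  ⇒ S*(0)=128.6600

price = 20.2500
boundary = 128.6600 117.1329 128.6600 117.1329 128.6600 117.1329
tree:
20.2500
31.7771 10.8377
42.2714 20.2500 4.7352
51.8255 31.7771 9.9700 1.2940
60.5237 42.2714 20.2500 3.2367 0.0000
68.4425 51.8255 31.7771 8.0958 0.0000 0.0000
75.6519 60.5237 42.2714 20.2500 0.0000 0.0000 0.0000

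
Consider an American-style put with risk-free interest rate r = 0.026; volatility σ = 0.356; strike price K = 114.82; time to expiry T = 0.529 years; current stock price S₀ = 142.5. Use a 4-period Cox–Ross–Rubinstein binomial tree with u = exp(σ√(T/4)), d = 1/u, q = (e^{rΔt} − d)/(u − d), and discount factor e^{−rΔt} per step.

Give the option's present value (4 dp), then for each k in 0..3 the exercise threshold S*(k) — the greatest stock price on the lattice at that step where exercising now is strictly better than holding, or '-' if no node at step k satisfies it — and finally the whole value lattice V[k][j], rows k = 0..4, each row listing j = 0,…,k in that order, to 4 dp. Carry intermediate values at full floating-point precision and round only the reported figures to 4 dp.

Δt=0.13225, u=1.13822, d=0.87857, q=0.48094, disc=e^(-rΔt)=0.99657
k=4 terminal: V=max(K-S,0) → 29.9189 4.8272 0.0000 0.0000 0.0000
k=3: j=0 S=96.6360 intr=18.1840 cont=17.7899 V=18.1840[EX]; j=1 S=125.1957 intr=0.0000 cont=2.4970 V=2.4970[hold]; j=2 S=162.1960 intr=0.0000 cont=0.0000 V=0.0000[hold]; j=3 S=210.1314 intr=0.0000 cont=0.0000 V=0.0000[hold]  S*(3)=96.6360
k=2: j=0 S=109.9928 intr=4.8272 cont=10.6029 V=10.6029[hold]; j=1 S=142.5000 intr=0.0000 cont=1.2916 V=1.2916[hold]; j=2 S=184.6144 intr=0.0000 cont=0.0000 V=0.0000[hold]  S*(2)=-
k=1: j=0 S=125.1957 intr=0.0000 cont=6.1037 V=6.1037[hold]; j=1 S=162.1960 intr=0.0000 cont=0.6681 V=0.6681[hold]  S*(1)=-
k=0: j=0 S=142.5000 intr=0.0000 cont=3.4775 V=3.4775[hold]  S*(0)=-

price = 3.4775
boundary = - - - 96.6360
tree:
3.4775
6.1037 0.6681
10.6029 1.2916 0.0000
18.1840 2.4970 0.0000 0.0000
29.9189 4.8272 0.0000 0.0000 0.0000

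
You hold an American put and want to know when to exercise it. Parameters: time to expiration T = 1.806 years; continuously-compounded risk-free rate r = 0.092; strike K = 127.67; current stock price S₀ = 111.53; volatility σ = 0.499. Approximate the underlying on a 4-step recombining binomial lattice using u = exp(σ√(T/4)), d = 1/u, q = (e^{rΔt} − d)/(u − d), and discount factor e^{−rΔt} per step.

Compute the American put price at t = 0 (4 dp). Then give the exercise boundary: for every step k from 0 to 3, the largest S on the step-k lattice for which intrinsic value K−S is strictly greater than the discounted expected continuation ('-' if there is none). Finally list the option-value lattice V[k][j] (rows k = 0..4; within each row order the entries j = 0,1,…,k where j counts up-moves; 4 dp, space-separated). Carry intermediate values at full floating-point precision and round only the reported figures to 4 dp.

Δt=0.45150  u=1.39836  d=0.71513  q=0.47903  discount=0.95931
step 4 (expiry): payoffs max(K−S,0) = 98.5010 70.6330 16.1400 0.0000 0.0000
step 3: (k=3,j=0): S=40.7886, (K−S)⁺=86.8814, hold=81.6869 ⇒ V=86.8814 exercise | (k=3,j=1): S=79.7580, (K−S)⁺=47.9120, hold=42.7175 ⇒ V=47.9120 exercise | (k=3,j=2): S=155.9586, (K−S)⁺=0.0000, hold=8.0664 ⇒ V=8.0664 continue | (k=3,j=3): S=304.9610, (K−S)⁺=0.0000, hold=0.0000 ⇒ V=0.0000 continue  boundary S*=79.7580
step 2: (k=2,j=0): S=57.0370, (K−S)⁺=70.6330, hold=65.4385 ⇒ V=70.6330 exercise | (k=2,j=1): S=111.5300, (K−S)⁺=16.1400, hold=27.6520 ⇒ V=27.6520 continue | (k=2,j=2): S=218.0855, (K−S)⁺=0.0000, hold=4.0314 ⇒ V=4.0314 continue  boundary S*=57.0370
step 1: (k=1,j=0): S=79.7580, (K−S)⁺=47.9120, hold=48.0077 ⇒ V=48.0077 continue | (k=1,j=1): S=155.9586, (K−S)⁺=0.0000, hold=15.6723 ⇒ V=15.6723 continue  boundary S*=-
step 0: (k=0,j=0): S=111.5300, (K−S)⁺=16.1400, hold=31.1950 ⇒ V=31.1950 continue  boundary S*=-

price = 31.1950
boundary = - - 57.0370 79.7580
tree:
31.1950
48.0077 15.6723
70.6330 27.6520 4.0314
86.8814 47.9120 8.0664 0.0000
98.5010 70.6330 16.1400 0.0000 0.0000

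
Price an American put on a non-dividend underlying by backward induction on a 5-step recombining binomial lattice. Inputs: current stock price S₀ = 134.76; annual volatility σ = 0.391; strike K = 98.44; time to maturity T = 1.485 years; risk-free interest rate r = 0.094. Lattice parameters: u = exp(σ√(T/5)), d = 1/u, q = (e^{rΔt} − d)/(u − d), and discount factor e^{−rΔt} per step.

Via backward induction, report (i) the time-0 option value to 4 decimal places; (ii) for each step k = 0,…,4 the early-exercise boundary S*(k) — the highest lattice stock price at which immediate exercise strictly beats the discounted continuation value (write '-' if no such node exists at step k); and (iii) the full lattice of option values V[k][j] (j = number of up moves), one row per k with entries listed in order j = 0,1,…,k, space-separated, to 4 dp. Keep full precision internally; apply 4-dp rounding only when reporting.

Δt=0.29700  u=1.23749  d=0.80809  q=0.51286  discount=0.97247
step 5 (expiry): payoffs max(K−S,0) = 52.0045 27.3293 0.0000 0.0000 0.0000 0.0000
step 4: (k=4,j=0): S=57.4636, (K−S)⁺=40.9764, hold=38.2662 ⇒ V=40.9764 exercise | (k=4,j=1): S=87.9988, (K−S)⁺=10.4412, hold=12.9467 ⇒ V=12.9467 continue | (k=4,j=2): S=134.7600, (K−S)⁺=0.0000, hold=0.0000 ⇒ V=0.0000 continue | (k=4,j=3): S=206.3693, (K−S)⁺=0.0000, hold=0.0000 ⇒ V=0.0000 continue | (k=4,j=4): S=316.0308, (K−S)⁺=0.0000, hold=0.0000 ⇒ V=0.0000 continue  boundary S*=57.4636
step 3: (k=3,j=0): S=71.1107, (K−S)⁺=27.3293, hold=25.8687 ⇒ V=27.3293 exercise | (k=3,j=1): S=108.8978, (K−S)⁺=0.0000, hold=6.1332 ⇒ V=6.1332 continue | (k=3,j=2): S=166.7643, (K−S)⁺=0.0000, hold=0.0000 ⇒ V=0.0000 continue | (k=3,j=3): S=255.3802, (K−S)⁺=0.0000, hold=0.0000 ⇒ V=0.0000 continue  boundary S*=71.1107
step 2: (k=2,j=0): S=87.9988, (K−S)⁺=10.4412, hold=16.0055 ⇒ V=16.0055 continue | (k=2,j=1): S=134.7600, (K−S)⁺=0.0000, hold=2.9055 ⇒ V=2.9055 continue | (k=2,j=2): S=206.3693, (K−S)⁺=0.0000, hold=0.0000 ⇒ V=0.0000 continue  boundary S*=-
step 1: (k=1,j=0): S=108.8978, (K−S)⁺=0.0000, hold=9.0313 ⇒ V=9.0313 continue | (k=1,j=1): S=166.7643, (K−S)⁺=0.0000, hold=1.3764 ⇒ V=1.3764 continue  boundary S*=-
step 0: (k=0,j=0): S=134.7600, (K−S)⁺=0.0000, hold=4.9648 ⇒ V=4.9648 continue  boundary S*=-

price = 4.9648
boundary = - - - 71.1107 57.4636
tree:
4.9648
9.0313 1.3764
16.0055 2.9055 0.0000
27.3293 6.1332 0.0000 0.0000
40.9764 12.9467 0.0000 0.0000 0.0000
52.0045 27.3293 0.0000 0.0000 0.0000 0.0000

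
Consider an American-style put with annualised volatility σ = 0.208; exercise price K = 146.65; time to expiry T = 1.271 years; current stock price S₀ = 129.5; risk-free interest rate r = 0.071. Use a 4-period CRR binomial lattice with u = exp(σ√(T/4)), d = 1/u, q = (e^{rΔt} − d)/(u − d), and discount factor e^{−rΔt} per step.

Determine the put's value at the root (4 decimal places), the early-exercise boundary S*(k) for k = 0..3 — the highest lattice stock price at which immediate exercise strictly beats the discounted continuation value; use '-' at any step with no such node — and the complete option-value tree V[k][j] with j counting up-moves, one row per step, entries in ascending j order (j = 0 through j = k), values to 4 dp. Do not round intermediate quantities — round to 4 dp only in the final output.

price = 18.3085
boundary = - 115.1727 102.4305 115.1727
tree:
18.3085
31.4773 9.0204
44.2195 17.3240 3.0622
55.5520 31.4773 7.2469 0.0000
65.6306 44.2195 17.1500 0.0000 0.0000

Δt=0.31775  u=1.12440  d=0.88936  q=0.56780  discount=0.97769
step 4 (expiry): payoffs max(K−S,0) = 65.6306 44.2195 17.1500 0.0000 0.0000
step 3: (k=3,j=0): S=91.0980, (K−S)⁺=55.5520, hold=52.2805 ⇒ V=55.5520 exercise | (k=3,j=1): S=115.1727, (K−S)⁺=31.4773, hold=28.2059 ⇒ V=31.4773 exercise | (k=3,j=2): S=145.6096, (K−S)⁺=1.0404, hold=7.2469 ⇒ V=7.2469 continue | (k=3,j=3): S=184.0901, (K−S)⁺=0.0000, hold=0.0000 ⇒ V=0.0000 continue  boundary S*=115.1727
step 2: (k=2,j=0): S=102.4305, (K−S)⁺=44.2195, hold=40.9481 ⇒ V=44.2195 exercise | (k=2,j=1): S=129.5000, (K−S)⁺=17.1500, hold=17.3240 ⇒ V=17.3240 continue | (k=2,j=2): S=163.7232, (K−S)⁺=0.0000, hold=3.0622 ⇒ V=3.0622 continue  boundary S*=102.4305
step 1: (k=1,j=0): S=115.1727, (K−S)⁺=31.4773, hold=28.3025 ⇒ V=31.4773 exercise | (k=1,j=1): S=145.6096, (K−S)⁺=1.0404, hold=9.0204 ⇒ V=9.0204 continue  boundary S*=115.1727
step 0: (k=0,j=0): S=129.5000, (K−S)⁺=17.1500, hold=18.3085 ⇒ V=18.3085 continue  boundary S*=-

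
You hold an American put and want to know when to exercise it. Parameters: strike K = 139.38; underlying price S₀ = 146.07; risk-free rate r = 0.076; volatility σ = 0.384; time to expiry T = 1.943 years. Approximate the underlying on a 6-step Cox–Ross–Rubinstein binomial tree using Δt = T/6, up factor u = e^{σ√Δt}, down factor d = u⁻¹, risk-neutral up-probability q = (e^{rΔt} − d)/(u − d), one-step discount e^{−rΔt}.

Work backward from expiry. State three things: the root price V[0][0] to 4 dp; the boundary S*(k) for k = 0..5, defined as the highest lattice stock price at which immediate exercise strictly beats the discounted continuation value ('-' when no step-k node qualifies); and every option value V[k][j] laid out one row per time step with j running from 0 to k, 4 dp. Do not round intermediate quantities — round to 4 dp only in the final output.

price = 18.7050
boundary = - - 94.3532 75.8323 94.3532 117.3975
tree:
18.7050
29.5671 8.8639
45.0268 15.7067 2.5195
63.5477 27.1033 5.1868 0.0000
78.4330 45.0268 10.6780 0.0000 0.0000
90.3965 63.5477 21.9825 0.0000 0.0000 0.0000
100.0116 78.4330 45.0268 0.0000 0.0000 0.0000 0.0000

Δt=0.32383  u=1.24423  d=0.80371  q=0.50215  discount=0.97569
step 6 (expiry): payoffs max(K−S,0) = 100.0116 78.4330 45.0268 0.0000 0.0000 0.0000 0.0000
step 5: (k=5,j=0): S=48.9835, (K−S)⁺=90.3965, hold=87.0080 ⇒ V=90.3965 exercise | (k=5,j=1): S=75.8323, (K−S)⁺=63.5477, hold=60.1592 ⇒ V=63.5477 exercise | (k=5,j=2): S=117.3975, (K−S)⁺=21.9825, hold=21.8717 ⇒ V=21.9825 exercise | (k=5,j=3): S=181.7453, (K−S)⁺=0.0000, hold=0.0000 ⇒ V=0.0000 continue | (k=5,j=4): S=281.3634, (K−S)⁺=0.0000, hold=0.0000 ⇒ V=0.0000 continue | (k=5,j=5): S=435.5841, (K−S)⁺=0.0000, hold=0.0000 ⇒ V=0.0000 continue  boundary S*=117.3975
step 4: (k=4,j=0): S=60.9470, (K−S)⁺=78.4330, hold=75.0446 ⇒ V=78.4330 exercise | (k=4,j=1): S=94.3532, (K−S)⁺=45.0268, hold=41.6383 ⇒ V=45.0268 exercise | (k=4,j=2): S=146.0700, (K−S)⁺=0.0000, hold=10.6780 ⇒ V=10.6780 continue | (k=4,j=3): S=226.1338, (K−S)⁺=0.0000, hold=0.0000 ⇒ V=0.0000 continue | (k=4,j=4): S=350.0821, (K−S)⁺=0.0000, hold=0.0000 ⇒ V=0.0000 continue  boundary S*=94.3532
step 3: (k=3,j=0): S=75.8323, (K−S)⁺=63.5477, hold=60.1592 ⇒ V=63.5477 exercise | (k=3,j=1): S=117.3975, (K−S)⁺=21.9825, hold=27.1033 ⇒ V=27.1033 continue | (k=3,j=2): S=181.7453, (K−S)⁺=0.0000, hold=5.1868 ⇒ V=5.1868 continue | (k=3,j=3): S=281.3634, (K−S)⁺=0.0000, hold=0.0000 ⇒ V=0.0000 continue  boundary S*=75.8323
step 2: (k=2,j=0): S=94.3532, (K−S)⁺=45.0268, hold=44.1472 ⇒ V=45.0268 exercise | (k=2,j=1): S=146.0700, (K−S)⁺=0.0000, hold=15.7067 ⇒ V=15.7067 continue | (k=2,j=2): S=226.1338, (K−S)⁺=0.0000, hold=2.5195 ⇒ V=2.5195 continue  boundary S*=94.3532
step 1: (k=1,j=0): S=117.3975, (K−S)⁺=21.9825, hold=29.5671 ⇒ V=29.5671 continue | (k=1,j=1): S=181.7453, (K−S)⁺=0.0000, hold=8.8639 ⇒ V=8.8639 continue  boundary S*=-
step 0: (k=0,j=0): S=146.0700, (K−S)⁺=0.0000, hold=18.7050 ⇒ V=18.7050 continue  boundary S*=-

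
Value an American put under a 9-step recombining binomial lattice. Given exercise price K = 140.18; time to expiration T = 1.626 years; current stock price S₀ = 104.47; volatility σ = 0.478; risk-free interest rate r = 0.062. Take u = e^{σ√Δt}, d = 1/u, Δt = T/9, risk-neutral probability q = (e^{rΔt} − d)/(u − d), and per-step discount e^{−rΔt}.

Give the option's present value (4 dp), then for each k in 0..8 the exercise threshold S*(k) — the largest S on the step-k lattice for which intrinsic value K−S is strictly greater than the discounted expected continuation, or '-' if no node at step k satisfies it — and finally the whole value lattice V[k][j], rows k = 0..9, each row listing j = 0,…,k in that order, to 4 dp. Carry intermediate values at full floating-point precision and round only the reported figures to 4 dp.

price = 44.0495
boundary = - - 69.5853 56.7911 69.5853 85.2618 69.5853 85.2618 104.4700
tree:
44.0495
56.5342 31.3964
70.5947 42.4475 20.0168
83.3889 55.6684 28.9492 10.6923
93.8307 70.5947 40.6117 16.8412 4.2005
102.3526 83.3889 54.9182 25.8791 7.3260 0.8715
109.3077 93.8307 70.5947 38.5188 12.6269 1.6849 0.0000
114.9840 102.3526 83.3889 54.9182 21.4413 3.2574 0.0000 0.0000
119.6166 109.3077 93.8307 70.5947 35.7100 6.2974 0.0000 0.0000 0.0000
123.3975 114.9840 102.3526 83.3889 54.9182 12.1745 0.0000 0.0000 0.0000 0.0000

Δt=0.18067, u=1.22528, d=0.81614, q=0.47691, disc=e^(-rΔt)=0.98886
k=9 terminal: V=max(K-S,0) → 123.3975 114.9840 102.3526 83.3889 54.9182 12.1745 0.0000 0.0000 0.0000 0.0000
k=8: j=0 S=20.5634 intr=119.6166 cont=118.0552 V=119.6166[EX]; j=1 S=30.8723 intr=109.3077 cont=107.7463 V=109.3077[EX]; j=2 S=46.3493 intr=93.8307 cont=92.2693 V=93.8307[EX]; j=3 S=69.5853 intr=70.5947 cont=69.0333 V=70.5947[EX]; j=4 S=104.4700 intr=35.7100 cont=34.1486 V=35.7100[EX]; j=5 S=156.8432 intr=0.0000 cont=6.2974 V=6.2974[hold]; j=6 S=235.4724 intr=0.0000 cont=0.0000 V=0.0000[hold]; j=7 S=353.5202 intr=0.0000 cont=0.0000 V=0.0000[hold]; j=8 S=530.7480 intr=0.0000 cont=0.0000 V=0.0000[hold]  S*(8)=104.4700
k=7: j=0 S=25.1960 intr=114.9840 cont=113.4225 V=114.9840[EX]; j=1 S=37.8274 intr=102.3526 cont=100.7912 V=102.3526[EX]; j=2 S=56.7911 intr=83.3889 cont=81.8275 V=83.3889[EX]; j=3 S=85.2618 intr=54.9182 cont=53.3568 V=54.9182[EX]; j=4 S=128.0055 intr=12.1745 cont=21.4413 V=21.4413[hold]; j=5 S=192.1777 intr=0.0000 cont=3.2574 V=3.2574[hold]; j=6 S=288.5208 intr=0.0000 cont=0.0000 V=0.0000[hold]; j=7 S=433.1629 intr=0.0000 cont=0.0000 V=0.0000[hold]  S*(7)=85.2618
k=6: j=0 S=30.8723 intr=109.3077 cont=107.7463 V=109.3077[EX]; j=1 S=46.3493 intr=93.8307 cont=92.2693 V=93.8307[EX]; j=2 S=69.5853 intr=70.5947 cont=69.0333 V=70.5947[EX]; j=3 S=104.4700 intr=35.7100 cont=38.5188 V=38.5188[hold]; j=4 S=156.8432 intr=0.0000 cont=12.6269 V=12.6269[hold]; j=5 S=235.4724 intr=0.0000 cont=1.6849 V=1.6849[hold]; j=6 S=353.5202 intr=0.0000 cont=0.0000 V=0.0000[hold]  S*(6)=69.5853
k=5: j=0 S=37.8274 intr=102.3526 cont=100.7912 V=102.3526[EX]; j=1 S=56.7911 intr=83.3889 cont=81.8275 V=83.3889[EX]; j=2 S=85.2618 intr=54.9182 cont=54.6814 V=54.9182[EX]; j=3 S=128.0055 intr=12.1745 cont=25.8791 V=25.8791[hold]; j=4 S=192.1777 intr=0.0000 cont=7.3260 V=7.3260[hold]; j=5 S=288.5208 intr=0.0000 cont=0.8715 V=0.8715[hold]  S*(5)=85.2618
k=4: j=0 S=46.3493 intr=93.8307 cont=92.2693 V=93.8307[EX]; j=1 S=69.5853 intr=70.5947 cont=69.0333 V=70.5947[EX]; j=2 S=104.4700 intr=35.7100 cont=40.6117 V=40.6117[hold]; j=3 S=156.8432 intr=0.0000 cont=16.8412 V=16.8412[hold]; j=4 S=235.4724 intr=0.0000 cont=4.2005 V=4.2005[hold]  S*(4)=69.5853
k=3: j=0 S=56.7911 intr=83.3889 cont=81.8275 V=83.3889[EX]; j=1 S=85.2618 intr=54.9182 cont=55.6684 V=55.6684[hold]; j=2 S=128.0055 intr=12.1745 cont=28.9492 V=28.9492[hold]; j=3 S=192.1777 intr=0.0000 cont=10.6923 V=10.6923[hold]  S*(3)=56.7911
k=2: j=0 S=69.5853 intr=70.5947 cont=69.3871 V=70.5947[EX]; j=1 S=104.4700 intr=35.7100 cont=42.4475 V=42.4475[hold]; j=2 S=156.8432 intr=0.0000 cont=20.0168 V=20.0168[hold]  S*(2)=69.5853
k=1: j=0 S=85.2618 intr=54.9182 cont=56.5342 V=56.5342[hold]; j=1 S=128.0055 intr=12.1745 cont=31.3964 V=31.3964[hold]  S*(1)=-
k=0: j=0 S=104.4700 intr=35.7100 cont=44.0495 V=44.0495[hold]  S*(0)=-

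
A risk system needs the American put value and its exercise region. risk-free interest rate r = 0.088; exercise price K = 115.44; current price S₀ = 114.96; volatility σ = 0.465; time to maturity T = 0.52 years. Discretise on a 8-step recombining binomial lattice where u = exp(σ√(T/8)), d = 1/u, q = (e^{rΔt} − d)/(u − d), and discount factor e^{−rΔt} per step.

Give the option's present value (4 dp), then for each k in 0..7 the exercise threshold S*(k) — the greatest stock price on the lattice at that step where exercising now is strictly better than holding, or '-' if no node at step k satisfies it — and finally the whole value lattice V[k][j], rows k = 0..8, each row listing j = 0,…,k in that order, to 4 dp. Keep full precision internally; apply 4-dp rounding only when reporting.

price = 13.1300
boundary = - - - 80.5540 71.5485 80.5540 90.6930 102.1081
tree:
13.1300
18.8258 7.4607
26.1181 11.5906 3.3260
34.8860 17.4594 5.7266 0.9108
43.8915 25.2975 9.6505 1.7823 0.0306
51.8902 34.8860 15.7904 3.4867 0.0609 0.0000
58.9948 43.8915 24.7470 6.8190 0.1212 0.0000 0.0000
65.3050 51.8902 34.8860 13.3319 0.2412 0.0000 0.0000 0.0000
70.9098 58.9948 43.8915 24.7470 0.4800 0.0000 0.0000 0.0000 0.0000

Δt=0.06500  u=1.12587  d=0.88821  q=0.49453  discount=0.99430
step 8 (expiry): payoffs max(K−S,0) = 70.9098 58.9948 43.8915 24.7470 0.4800 0.0000 0.0000 0.0000 0.0000
step 7: (k=7,j=0): S=50.1350, (K−S)⁺=65.3050, hold=64.6466 ⇒ V=65.3050 exercise | (k=7,j=1): S=63.5498, (K−S)⁺=51.8902, hold=51.2318 ⇒ V=51.8902 exercise | (k=7,j=2): S=80.5540, (K−S)⁺=34.8860, hold=34.2276 ⇒ V=34.8860 exercise | (k=7,j=3): S=102.1081, (K−S)⁺=13.3319, hold=12.6735 ⇒ V=13.3319 exercise | (k=7,j=4): S=129.4295, (K−S)⁺=0.0000, hold=0.2412 ⇒ V=0.2412 continue | (k=7,j=5): S=164.0614, (K−S)⁺=0.0000, hold=0.0000 ⇒ V=0.0000 continue | (k=7,j=6): S=207.9599, (K−S)⁺=0.0000, hold=0.0000 ⇒ V=0.0000 continue | (k=7,j=7): S=263.6044, (K−S)⁺=0.0000, hold=0.0000 ⇒ V=0.0000 continue  boundary S*=102.1081
step 6: (k=6,j=0): S=56.4452, (K−S)⁺=58.9948, hold=58.3363 ⇒ V=58.9948 exercise | (k=6,j=1): S=71.5485, (K−S)⁺=43.8915, hold=43.2331 ⇒ V=43.8915 exercise | (k=6,j=2): S=90.6930, (K−S)⁺=24.7470, hold=24.0886 ⇒ V=24.7470 exercise | (k=6,j=3): S=114.9600, (K−S)⁺=0.4800, hold=6.8190 ⇒ V=6.8190 continue | (k=6,j=4): S=145.7202, (K−S)⁺=0.0000, hold=0.1212 ⇒ V=0.1212 continue | (k=6,j=5): S=184.7111, (K−S)⁺=0.0000, hold=0.0000 ⇒ V=0.0000 continue | (k=6,j=6): S=234.1349, (K−S)⁺=0.0000, hold=0.0000 ⇒ V=0.0000 continue  boundary S*=90.6930
step 5: (k=5,j=0): S=63.5498, (K−S)⁺=51.8902, hold=51.2318 ⇒ V=51.8902 exercise | (k=5,j=1): S=80.5540, (K−S)⁺=34.8860, hold=34.2276 ⇒ V=34.8860 exercise | (k=5,j=2): S=102.1081, (K−S)⁺=13.3319, hold=15.7904 ⇒ V=15.7904 continue | (k=5,j=3): S=129.4295, (K−S)⁺=0.0000, hold=3.4867 ⇒ V=3.4867 continue | (k=5,j=4): S=164.0614, (K−S)⁺=0.0000, hold=0.0609 ⇒ V=0.0609 continue | (k=5,j=5): S=207.9599, (K−S)⁺=0.0000, hold=0.0000 ⇒ V=0.0000 continue  boundary S*=80.5540
step 4: (k=4,j=0): S=71.5485, (K−S)⁺=43.8915, hold=43.2331 ⇒ V=43.8915 exercise | (k=4,j=1): S=90.6930, (K−S)⁺=24.7470, hold=25.2975 ⇒ V=25.2975 continue | (k=4,j=2): S=114.9600, (K−S)⁺=0.4800, hold=9.6505 ⇒ V=9.6505 continue | (k=4,j=3): S=145.7202, (K−S)⁺=0.0000, hold=1.7823 ⇒ V=1.7823 continue | (k=4,j=4): S=184.7111, (K−S)⁺=0.0000, hold=0.0306 ⇒ V=0.0306 continue  boundary S*=71.5485
step 3: (k=3,j=0): S=80.5540, (K−S)⁺=34.8860, hold=34.4983 ⇒ V=34.8860 exercise | (k=3,j=1): S=102.1081, (K−S)⁺=13.3319, hold=17.4594 ⇒ V=17.4594 continue | (k=3,j=2): S=129.4295, (K−S)⁺=0.0000, hold=5.7266 ⇒ V=5.7266 continue | (k=3,j=3): S=164.0614, (K−S)⁺=0.0000, hold=0.9108 ⇒ V=0.9108 continue  boundary S*=80.5540
step 2: (k=2,j=0): S=90.6930, (K−S)⁺=24.7470, hold=26.1181 ⇒ V=26.1181 continue | (k=2,j=1): S=114.9600, (K−S)⁺=0.4800, hold=11.5906 ⇒ V=11.5906 continue | (k=2,j=2): S=145.7202, (K−S)⁺=0.0000, hold=3.3260 ⇒ V=3.3260 continue  boundary S*=-
step 1: (k=1,j=0): S=102.1081, (K−S)⁺=13.3319, hold=18.8258 ⇒ V=18.8258 continue | (k=1,j=1): S=129.4295, (K−S)⁺=0.0000, hold=7.4607 ⇒ V=7.4607 continue  boundary S*=-
step 0: (k=0,j=0): S=114.9600, (K−S)⁺=0.4800, hold=13.1300 ⇒ V=13.1300 continue  boundary S*=-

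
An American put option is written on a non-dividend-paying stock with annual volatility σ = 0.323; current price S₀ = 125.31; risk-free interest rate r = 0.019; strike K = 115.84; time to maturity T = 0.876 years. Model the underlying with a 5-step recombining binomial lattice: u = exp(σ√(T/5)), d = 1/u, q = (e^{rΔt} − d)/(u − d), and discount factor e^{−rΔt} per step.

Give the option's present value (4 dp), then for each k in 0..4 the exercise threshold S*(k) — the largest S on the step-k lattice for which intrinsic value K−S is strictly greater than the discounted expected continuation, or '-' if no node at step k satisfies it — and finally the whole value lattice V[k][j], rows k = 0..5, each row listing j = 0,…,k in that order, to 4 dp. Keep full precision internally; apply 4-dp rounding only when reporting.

price = 9.8189
boundary = - - - 83.5293 95.6213
tree:
9.8189
15.1124 4.1191
22.5583 7.1042 0.8951
32.3107 12.0887 1.7223 0.0000
42.8736 20.2187 3.3139 0.0000 0.0000
52.1007 32.3107 6.3763 0.0000 0.0000 0.0000

Δt=0.17520, u=1.14476, d=0.87354, q=0.47855, disc=e^(-rΔt)=0.99668
k=5 terminal: V=max(K-S,0) → 52.1007 32.3107 6.3763 0.0000 0.0000 0.0000
k=4: j=0 S=72.9664 intr=42.8736 cont=42.4886 V=42.8736[EX]; j=1 S=95.6213 intr=20.2187 cont=19.8338 V=20.2187[EX]; j=2 S=125.3100 intr=0.0000 cont=3.3139 V=3.3139[hold]; j=3 S=164.2166 intr=0.0000 cont=0.0000 V=0.0000[hold]; j=4 S=215.2030 intr=0.0000 cont=0.0000 V=0.0000[hold]  S*(4)=95.6213
k=3: j=0 S=83.5293 intr=32.3107 cont=31.9257 V=32.3107[EX]; j=1 S=109.4637 intr=6.3763 cont=12.0887 V=12.0887[hold]; j=2 S=143.4503 intr=0.0000 cont=1.7223 V=1.7223[hold]; j=3 S=187.9891 intr=0.0000 cont=0.0000 V=0.0000[hold]  S*(3)=83.5293
k=2: j=0 S=95.6213 intr=20.2187 cont=22.5583 V=22.5583[hold]; j=1 S=125.3100 intr=0.0000 cont=7.1042 V=7.1042[hold]; j=2 S=164.2166 intr=0.0000 cont=0.8951 V=0.8951[hold]  S*(2)=-
k=1: j=0 S=109.4637 intr=6.3763 cont=15.1124 V=15.1124[hold]; j=1 S=143.4503 intr=0.0000 cont=4.1191 V=4.1191[hold]  S*(1)=-
k=0: j=0 S=125.3100 intr=0.0000 cont=9.8189 V=9.8189[hold]  S*(0)=-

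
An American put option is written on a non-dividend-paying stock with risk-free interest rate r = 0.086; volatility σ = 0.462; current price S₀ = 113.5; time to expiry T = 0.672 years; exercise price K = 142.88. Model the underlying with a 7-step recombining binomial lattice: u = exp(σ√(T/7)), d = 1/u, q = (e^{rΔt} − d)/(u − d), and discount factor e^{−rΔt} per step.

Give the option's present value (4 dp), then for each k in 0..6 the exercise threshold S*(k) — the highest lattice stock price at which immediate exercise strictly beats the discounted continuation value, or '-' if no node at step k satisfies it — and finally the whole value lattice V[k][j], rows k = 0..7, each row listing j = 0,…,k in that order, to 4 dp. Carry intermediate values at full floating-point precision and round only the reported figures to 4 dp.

price = 33.7230
boundary = - - 85.2435 98.3623 85.2435 98.3623 113.5000
tree:
33.7230
44.8638 22.8389
57.6365 32.4895 13.3034
69.0056 44.5177 20.6725 5.9527
78.8584 57.6365 31.0348 10.3692 1.5133
87.3971 69.0056 44.5177 17.6981 3.0104 0.0000
94.7969 78.8584 57.6365 29.3800 5.9885 0.0000 0.0000
101.2099 87.3971 69.0056 44.5177 11.9126 0.0000 0.0000 0.0000

Δt=0.09600  u=1.15390  d=0.86663  q=0.49313  discount=0.99178
step 7 (expiry): payoffs max(K−S,0) = 101.2099 87.3971 69.0056 44.5177 11.9126 0.0000 0.0000 0.0000
step 6: (k=6,j=0): S=48.0831, (K−S)⁺=94.7969, hold=93.6222 ⇒ V=94.7969 exercise | (k=6,j=1): S=64.0216, (K−S)⁺=78.8584, hold=77.6836 ⇒ V=78.8584 exercise | (k=6,j=2): S=85.2435, (K−S)⁺=57.6365, hold=56.4617 ⇒ V=57.6365 exercise | (k=6,j=3): S=113.5000, (K−S)⁺=29.3800, hold=28.2052 ⇒ V=29.3800 exercise | (k=6,j=4): S=151.1230, (K−S)⁺=0.0000, hold=5.9885 ⇒ V=5.9885 continue | (k=6,j=5): S=201.2172, (K−S)⁺=0.0000, hold=0.0000 ⇒ V=0.0000 continue | (k=6,j=6): S=267.9166, (K−S)⁺=0.0000, hold=0.0000 ⇒ V=0.0000 continue  boundary S*=113.5000
step 5: (k=5,j=0): S=55.4829, (K−S)⁺=87.3971, hold=86.2223 ⇒ V=87.3971 exercise | (k=5,j=1): S=73.8744, (K−S)⁺=69.0056, hold=67.8308 ⇒ V=69.0056 exercise | (k=5,j=2): S=98.3623, (K−S)⁺=44.5177, hold=43.3430 ⇒ V=44.5177 exercise | (k=5,j=3): S=130.9674, (K−S)⁺=11.9126, hold=17.6981 ⇒ V=17.6981 continue | (k=5,j=4): S=174.3804, (K−S)⁺=0.0000, hold=3.0104 ⇒ V=3.0104 continue | (k=5,j=5): S=232.1840, (K−S)⁺=0.0000, hold=0.0000 ⇒ V=0.0000 continue  boundary S*=98.3623
step 4: (k=4,j=0): S=64.0216, (K−S)⁺=78.8584, hold=77.6836 ⇒ V=78.8584 exercise | (k=4,j=1): S=85.2435, (K−S)⁺=57.6365, hold=56.4617 ⇒ V=57.6365 exercise | (k=4,j=2): S=113.5000, (K−S)⁺=29.3800, hold=31.0348 ⇒ V=31.0348 continue | (k=4,j=3): S=151.1230, (K−S)⁺=0.0000, hold=10.3692 ⇒ V=10.3692 continue | (k=4,j=4): S=201.2172, (K−S)⁺=0.0000, hold=1.5133 ⇒ V=1.5133 continue  boundary S*=85.2435
step 3: (k=3,j=0): S=73.8744, (K−S)⁺=69.0056, hold=67.8308 ⇒ V=69.0056 exercise | (k=3,j=1): S=98.3623, (K−S)⁺=44.5177, hold=44.1523 ⇒ V=44.5177 exercise | (k=3,j=2): S=130.9674, (K−S)⁺=11.9126, hold=20.6725 ⇒ V=20.6725 continue | (k=3,j=3): S=174.3804, (K−S)⁺=0.0000, hold=5.9527 ⇒ V=5.9527 continue  boundary S*=98.3623
step 2: (k=2,j=0): S=85.2435, (K−S)⁺=57.6365, hold=56.4617 ⇒ V=57.6365 exercise | (k=2,j=1): S=113.5000, (K−S)⁺=29.3800, hold=32.4895 ⇒ V=32.4895 continue | (k=2,j=2): S=151.1230, (K−S)⁺=0.0000, hold=13.3034 ⇒ V=13.3034 continue  boundary S*=85.2435
step 1: (k=1,j=0): S=98.3623, (K−S)⁺=44.5177, hold=44.8638 ⇒ V=44.8638 continue | (k=1,j=1): S=130.9674, (K−S)⁺=11.9126, hold=22.8389 ⇒ V=22.8389 continue  boundary S*=-
step 0: (k=0,j=0): S=113.5000, (K−S)⁺=29.3800, hold=33.7230 ⇒ V=33.7230 continue  boundary S*=-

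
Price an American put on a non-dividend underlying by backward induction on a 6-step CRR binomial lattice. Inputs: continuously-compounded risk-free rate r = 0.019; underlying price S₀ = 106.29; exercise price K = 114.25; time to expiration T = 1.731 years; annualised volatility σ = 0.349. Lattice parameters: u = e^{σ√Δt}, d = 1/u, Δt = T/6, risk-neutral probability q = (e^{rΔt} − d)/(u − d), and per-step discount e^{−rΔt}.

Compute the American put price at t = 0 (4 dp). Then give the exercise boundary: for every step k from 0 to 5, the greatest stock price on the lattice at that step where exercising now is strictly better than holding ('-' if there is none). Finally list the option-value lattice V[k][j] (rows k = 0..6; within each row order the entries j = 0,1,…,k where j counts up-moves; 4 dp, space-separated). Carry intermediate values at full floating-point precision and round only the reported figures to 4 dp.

params: Δt=0.28850 u=1.20618 d=0.82907 q=0.46785 e^(-rΔt)=0.99453
t_6 payoffs: 79.7335 64.0332 41.1915 7.9600 0.0000 0.0000 0.0000
t_5: node(5,0) S=41.6330 payoff=72.6170 vs cont=71.9924 → 72.6170 [stop]  node(5,1) S=60.5703 payoff=53.6797 vs cont=53.0552 → 53.6797 [stop]  node(5,2) S=88.1214 payoff=26.1286 vs cont=25.5040 → 26.1286 [stop]  node(5,3) S=128.2045 payoff=0.0000 vs cont=4.2128 → 4.2128 [wait]  node(5,4) S=186.5199 payoff=0.0000 vs cont=0.0000 → 0.0000 [wait]  node(5,5) S=271.3607 payoff=0.0000 vs cont=0.0000 → 0.0000 [wait]  ⇒ S*(5)=88.1214
t_4: node(4,0) S=50.2168 payoff=64.0332 vs cont=63.4087 → 64.0332 [stop]  node(4,1) S=73.0585 payoff=41.1915 vs cont=40.5670 → 41.1915 [stop]  node(4,2) S=106.2900 payoff=7.9600 vs cont=15.7885 → 15.7885 [wait]  node(4,3) S=154.6373 payoff=0.0000 vs cont=2.2296 → 2.2296 [wait]  node(4,4) S=224.9759 payoff=0.0000 vs cont=0.0000 → 0.0000 [wait]  ⇒ S*(4)=73.0585
t_3: node(3,0) S=60.5703 payoff=53.6797 vs cont=53.0552 → 53.6797 [stop]  node(3,1) S=88.1214 payoff=26.1286 vs cont=29.1466 → 29.1466 [wait]  node(3,2) S=128.2045 payoff=0.0000 vs cont=9.3934 → 9.3934 [wait]  node(3,3) S=186.5199 payoff=0.0000 vs cont=1.1800 → 1.1800 [wait]  ⇒ S*(3)=60.5703
t_2: node(2,0) S=73.0585 payoff=41.1915 vs cont=41.9712 → 41.9712 [wait]  node(2,1) S=106.2900 payoff=7.9600 vs cont=19.7963 → 19.7963 [wait]  node(2,2) S=154.6373 payoff=0.0000 vs cont=5.5204 → 5.5204 [wait]  ⇒ S*(2)=-
t_1: node(1,0) S=88.1214 payoff=26.1286 vs cont=31.4240 → 31.4240 [wait]  node(1,1) S=128.2045 payoff=0.0000 vs cont=13.0456 → 13.0456 [wait]  ⇒ S*(1)=-
t_0: node(0,0) S=106.2900 payoff=7.9600 vs cont=22.7009 → 22.7009 [wait]  ⇒ S*(0)=-

price = 22.7009
boundary = - - - 60.5703 73.0585 88.1214
tree:
22.7009
31.4240 13.0456
41.9712 19.7963 5.5204
53.6797 29.1466 9.3934 1.1800
64.0332 41.1915 15.7885 2.2296 0.0000
72.6170 53.6797 26.1286 4.2128 0.0000 0.0000
79.7335 64.0332 41.1915 7.9600 0.0000 0.0000 0.0000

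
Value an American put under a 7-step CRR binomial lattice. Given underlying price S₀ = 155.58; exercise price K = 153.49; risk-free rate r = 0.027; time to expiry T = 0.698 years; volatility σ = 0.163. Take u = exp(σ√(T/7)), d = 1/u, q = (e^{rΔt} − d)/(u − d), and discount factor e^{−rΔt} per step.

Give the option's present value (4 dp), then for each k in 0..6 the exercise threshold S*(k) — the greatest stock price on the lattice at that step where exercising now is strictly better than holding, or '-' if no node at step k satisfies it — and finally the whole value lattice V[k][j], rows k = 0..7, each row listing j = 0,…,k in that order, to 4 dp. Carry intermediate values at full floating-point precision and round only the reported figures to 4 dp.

price = 6.5535
boundary = - - - 133.3191 126.6306 133.3191 140.3609
tree:
6.5535
9.8702 3.4431
14.3865 5.6400 1.3783
20.1709 8.9777 2.5051 0.3172
26.8594 13.7799 4.4717 0.6536 0.0000
33.2123 20.1709 7.7927 1.3465 0.0000 0.0000
39.2466 26.8594 13.1291 2.7741 0.0000 0.0000 0.0000
44.9781 33.2123 20.1709 5.7153 0.0000 0.0000 0.0000 0.0000

Δt=0.09971, u=1.05282, d=0.94983, q=0.51331, disc=e^(-rΔt)=0.99731
k=7 terminal: V=max(K-S,0) → 44.9781 33.2123 20.1709 5.7153 0.0000 0.0000 0.0000 0.0000
k=6: j=0 S=114.2434 intr=39.2466 cont=38.8339 V=39.2466[EX]; j=1 S=126.6306 intr=26.8594 cont=26.4467 V=26.8594[EX]; j=2 S=140.3609 intr=13.1291 cont=12.7164 V=13.1291[EX]; j=3 S=155.5800 intr=0.0000 cont=2.7741 V=2.7741[hold]; j=4 S=172.4492 intr=0.0000 cont=0.0000 V=0.0000[hold]; j=5 S=191.1476 intr=0.0000 cont=0.0000 V=0.0000[hold]; j=6 S=211.8734 intr=0.0000 cont=0.0000 V=0.0000[hold]  S*(6)=140.3609
k=5: j=0 S=120.2777 intr=33.2123 cont=32.7997 V=33.2123[EX]; j=1 S=133.3191 intr=20.1709 cont=19.7582 V=20.1709[EX]; j=2 S=147.7747 intr=5.7153 cont=7.7927 V=7.7927[hold]; j=3 S=163.7976 intr=0.0000 cont=1.3465 V=1.3465[hold]; j=4 S=181.5579 intr=0.0000 cont=0.0000 V=0.0000[hold]; j=5 S=201.2438 intr=0.0000 cont=0.0000 V=0.0000[hold]  S*(5)=133.3191
k=4: j=0 S=126.6306 intr=26.8594 cont=26.4467 V=26.8594[EX]; j=1 S=140.3609 intr=13.1291 cont=13.7799 V=13.7799[hold]; j=2 S=155.5800 intr=0.0000 cont=4.4717 V=4.4717[hold]; j=3 S=172.4492 intr=0.0000 cont=0.6536 V=0.6536[hold]; j=4 S=191.1476 intr=0.0000 cont=0.0000 V=0.0000[hold]  S*(4)=126.6306
k=3: j=0 S=133.3191 intr=20.1709 cont=20.0914 V=20.1709[EX]; j=1 S=147.7747 intr=5.7153 cont=8.9777 V=8.9777[hold]; j=2 S=163.7976 intr=0.0000 cont=2.5051 V=2.5051[hold]; j=3 S=181.5579 intr=0.0000 cont=0.3172 V=0.3172[hold]  S*(3)=133.3191
k=2: j=0 S=140.3609 intr=13.1291 cont=14.3865 V=14.3865[hold]; j=1 S=155.5800 intr=0.0000 cont=5.6400 V=5.6400[hold]; j=2 S=172.4492 intr=0.0000 cont=1.3783 V=1.3783[hold]  S*(2)=-
k=1: j=0 S=147.7747 intr=5.7153 cont=9.8702 V=9.8702[hold]; j=1 S=163.7976 intr=0.0000 cont=3.4431 V=3.4431[hold]  S*(1)=-
k=0: j=0 S=155.5800 intr=0.0000 cont=6.5535 V=6.5535[hold]  S*(0)=-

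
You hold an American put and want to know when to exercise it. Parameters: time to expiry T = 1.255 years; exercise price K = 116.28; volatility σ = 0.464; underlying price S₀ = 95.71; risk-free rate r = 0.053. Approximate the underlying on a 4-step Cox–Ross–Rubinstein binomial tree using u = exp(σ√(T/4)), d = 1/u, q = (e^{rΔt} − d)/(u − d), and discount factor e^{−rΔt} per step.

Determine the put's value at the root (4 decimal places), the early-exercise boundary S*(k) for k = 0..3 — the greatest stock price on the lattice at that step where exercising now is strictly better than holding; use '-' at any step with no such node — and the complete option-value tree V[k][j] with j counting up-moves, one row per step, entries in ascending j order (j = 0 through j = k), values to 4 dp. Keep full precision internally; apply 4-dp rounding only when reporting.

params: Δt=0.31375 u=1.29680 d=0.77113 q=0.46729 e^(-rΔt)=0.98351
t_4 payoffs: 82.4376 59.3673 20.5700 0.0000 0.0000
t_3: node(3,0) S=43.8869 payoff=72.3931 vs cont=70.4755 → 72.3931 [stop]  node(3,1) S=73.8046 payoff=42.4754 vs cont=40.5578 → 42.4754 [stop]  node(3,2) S=124.1170 payoff=0.0000 vs cont=10.7772 → 10.7772 [wait]  node(3,3) S=208.7274 payoff=0.0000 vs cont=0.0000 → 0.0000 [wait]  ⇒ S*(3)=73.8046
t_2: node(2,0) S=56.9127 payoff=59.3673 vs cont=57.4497 → 59.3673 [stop]  node(2,1) S=95.7100 payoff=20.5700 vs cont=27.2071 → 27.2071 [wait]  node(2,2) S=160.9554 payoff=0.0000 vs cont=5.6465 → 5.6465 [wait]  ⇒ S*(2)=56.9127
t_1: node(1,0) S=73.8046 payoff=42.4754 vs cont=43.6081 → 43.6081 [wait]  node(1,1) S=124.1170 payoff=0.0000 vs cont=16.8496 → 16.8496 [wait]  ⇒ S*(1)=-
t_0: node(0,0) S=95.7100 payoff=20.5700 vs cont=30.5913 → 30.5913 [wait]  ⇒ S*(0)=-

price = 30.5913
boundary = - - 56.9127 73.8046
tree:
30.5913
43.6081 16.8496
59.3673 27.2071 5.6465
72.3931 42.4754 10.7772 0.0000
82.4376 59.3673 20.5700 0.0000 0.0000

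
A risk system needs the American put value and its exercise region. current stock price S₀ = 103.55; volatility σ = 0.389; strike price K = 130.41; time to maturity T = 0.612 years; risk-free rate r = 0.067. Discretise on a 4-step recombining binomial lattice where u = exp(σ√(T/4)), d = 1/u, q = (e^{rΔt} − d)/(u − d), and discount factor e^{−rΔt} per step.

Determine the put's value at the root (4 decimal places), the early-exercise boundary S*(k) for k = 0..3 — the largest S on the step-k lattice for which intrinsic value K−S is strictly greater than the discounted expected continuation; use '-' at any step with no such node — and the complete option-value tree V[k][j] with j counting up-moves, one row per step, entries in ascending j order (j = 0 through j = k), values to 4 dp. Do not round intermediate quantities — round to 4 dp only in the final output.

price = 28.9923
boundary = - 88.9342 76.3813 88.9342
tree:
28.9923
41.4758 16.8978
54.0287 27.2787 6.6907
64.8097 41.4758 13.4057 0.0000
74.0690 54.0287 26.8600 0.0000 0.0000

Δt=0.15300  u=1.16434  d=0.85885  q=0.49576  discount=0.98980
step 4 (expiry): payoffs max(K−S,0) = 74.0690 54.0287 26.8600 0.0000 0.0000
step 3: (k=3,j=0): S=65.6003, (K−S)⁺=64.8097, hold=63.4797 ⇒ V=64.8097 exercise | (k=3,j=1): S=88.9342, (K−S)⁺=41.4758, hold=40.1458 ⇒ V=41.4758 exercise | (k=3,j=2): S=120.5679, (K−S)⁺=9.8421, hold=13.4057 ⇒ V=13.4057 continue | (k=3,j=3): S=163.4536, (K−S)⁺=0.0000, hold=0.0000 ⇒ V=0.0000 continue  boundary S*=88.9342
step 2: (k=2,j=0): S=76.3813, (K−S)⁺=54.0287, hold=52.6987 ⇒ V=54.0287 exercise | (k=2,j=1): S=103.5500, (K−S)⁺=26.8600, hold=27.2787 ⇒ V=27.2787 continue | (k=2,j=2): S=140.3825, (K−S)⁺=0.0000, hold=6.6907 ⇒ V=6.6907 continue  boundary S*=76.3813
step 1: (k=1,j=0): S=88.9342, (K−S)⁺=41.4758, hold=40.3513 ⇒ V=41.4758 exercise | (k=1,j=1): S=120.5679, (K−S)⁺=9.8421, hold=16.8978 ⇒ V=16.8978 continue  boundary S*=88.9342
step 0: (k=0,j=0): S=103.5500, (K−S)⁺=26.8600, hold=28.9923 ⇒ V=28.9923 continue  boundary S*=-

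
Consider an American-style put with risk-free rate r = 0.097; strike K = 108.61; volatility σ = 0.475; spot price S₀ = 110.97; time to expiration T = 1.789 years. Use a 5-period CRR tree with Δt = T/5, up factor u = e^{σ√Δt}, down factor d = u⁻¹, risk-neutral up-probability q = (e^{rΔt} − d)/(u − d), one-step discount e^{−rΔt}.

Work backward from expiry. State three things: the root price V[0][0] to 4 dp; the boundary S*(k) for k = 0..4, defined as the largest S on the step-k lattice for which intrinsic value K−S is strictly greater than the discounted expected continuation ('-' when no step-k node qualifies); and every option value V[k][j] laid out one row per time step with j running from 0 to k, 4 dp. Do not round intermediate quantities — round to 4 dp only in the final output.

Δt=0.35780  u=1.32860  d=0.75267  q=0.49076  discount=0.96589
step 5 (expiry): payoffs max(K−S,0) = 81.8041 61.2927 25.0862 0.0000 0.0000 0.0000
step 4: (k=4,j=0): S=35.6143, (K−S)⁺=72.9957, hold=69.2908 ⇒ V=72.9957 exercise | (k=4,j=1): S=62.8659, (K−S)⁺=45.7441, hold=42.0393 ⇒ V=45.7441 exercise | (k=4,j=2): S=110.9700, (K−S)⁺=0.0000, hold=12.3391 ⇒ V=12.3391 continue | (k=4,j=3): S=195.8826, (K−S)⁺=0.0000, hold=0.0000 ⇒ V=0.0000 continue | (k=4,j=4): S=345.7691, (K−S)⁺=0.0000, hold=0.0000 ⇒ V=0.0000 continue  boundary S*=62.8659
step 3: (k=3,j=0): S=47.3173, (K−S)⁺=61.2927, hold=57.5879 ⇒ V=61.2927 exercise | (k=3,j=1): S=83.5238, (K−S)⁺=25.0862, hold=28.3490 ⇒ V=28.3490 continue | (k=3,j=2): S=147.4350, (K−S)⁺=0.0000, hold=6.0692 ⇒ V=6.0692 continue | (k=3,j=3): S=260.2502, (K−S)⁺=0.0000, hold=0.0000 ⇒ V=0.0000 continue  boundary S*=47.3173
step 2: (k=2,j=0): S=62.8659, (K−S)⁺=45.7441, hold=43.5859 ⇒ V=45.7441 exercise | (k=2,j=1): S=110.9700, (K−S)⁺=0.0000, hold=16.8209 ⇒ V=16.8209 continue | (k=2,j=2): S=195.8826, (K−S)⁺=0.0000, hold=2.9852 ⇒ V=2.9852 continue  boundary S*=62.8659
step 1: (k=1,j=0): S=83.5238, (K−S)⁺=25.0862, hold=30.4735 ⇒ V=30.4735 continue | (k=1,j=1): S=147.4350, (K−S)⁺=0.0000, hold=9.6887 ⇒ V=9.6887 continue  boundary S*=-
step 0: (k=0,j=0): S=110.9700, (K−S)⁺=0.0000, hold=19.5816 ⇒ V=19.5816 continue  boundary S*=-

price = 19.5816
boundary = - - 62.8659 47.3173 62.8659
tree:
19.5816
30.4735 9.6887
45.7441 16.8209 2.9852
61.2927 28.3490 6.0692 0.0000
72.9957 45.7441 12.3391 0.0000 0.0000
81.8041 61.2927 25.0862 0.0000 0.0000 0.0000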